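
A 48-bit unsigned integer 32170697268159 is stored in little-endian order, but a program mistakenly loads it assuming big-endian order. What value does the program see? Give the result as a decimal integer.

210676657308189

32170697268159 in 48-bit hexadecimal is 0x1D4252FB9BBF.
Stored little-endian, the bytes at ascending addresses are BF 9B FB 52 42 1D.
Read back as big-endian, the last byte is least significant, giving 0xBF9BFB52421D.
0xBF9BFB52421D = 210676657308189.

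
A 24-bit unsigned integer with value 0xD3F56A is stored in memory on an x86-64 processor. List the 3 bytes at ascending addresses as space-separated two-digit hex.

Split into bytes (most-significant first): D3 F5 6A.
Little-endian: lowest address holds the least-significant byte.
So at ascending addresses the bytes are 6A F5 D3.

6A F5 D3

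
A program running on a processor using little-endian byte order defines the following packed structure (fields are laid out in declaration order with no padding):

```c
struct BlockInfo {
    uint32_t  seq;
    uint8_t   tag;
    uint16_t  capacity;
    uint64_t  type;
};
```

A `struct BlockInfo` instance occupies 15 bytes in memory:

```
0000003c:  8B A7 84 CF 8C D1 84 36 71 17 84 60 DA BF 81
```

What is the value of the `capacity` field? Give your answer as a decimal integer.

34001

`capacity` follows `seq` (4 B), `tag` (1 B), so it starts at offset 4 + 1 = 5 and occupies 2 bytes.
Bytes at offsets 5..6: D1 84.
Little-endian: lowest address holds the least-significant byte.
Reassemble most-significant byte first: 84 D1 → 0x84D1.
0x84D1 = 34001.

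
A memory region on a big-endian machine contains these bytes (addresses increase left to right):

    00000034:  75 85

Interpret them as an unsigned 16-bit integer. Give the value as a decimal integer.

30085

Big-endian stores the most-significant byte at the lowest address.
The bytes are already most-significant first: 0x7585.
0x7585 = 30085.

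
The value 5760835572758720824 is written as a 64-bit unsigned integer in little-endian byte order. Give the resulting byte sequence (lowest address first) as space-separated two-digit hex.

5760835572758720824 in hexadecimal, padded to 64 bits, is 0x4FF2996E63B7B138.
Split into bytes (most-significant first): 4F F2 99 6E 63 B7 B1 38.
Little-endian: lowest address holds the least-significant byte.
So at ascending addresses the bytes are 38 B1 B7 63 6E 99 F2 4F.

38 B1 B7 63 6E 99 F2 4F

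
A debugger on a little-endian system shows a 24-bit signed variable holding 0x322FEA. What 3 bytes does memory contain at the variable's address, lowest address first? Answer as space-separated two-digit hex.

Split into bytes (most-significant first): 32 2F EA.
In little-endian order the low byte comes first in memory.
So at ascending addresses the bytes are EA 2F 32.

EA 2F 32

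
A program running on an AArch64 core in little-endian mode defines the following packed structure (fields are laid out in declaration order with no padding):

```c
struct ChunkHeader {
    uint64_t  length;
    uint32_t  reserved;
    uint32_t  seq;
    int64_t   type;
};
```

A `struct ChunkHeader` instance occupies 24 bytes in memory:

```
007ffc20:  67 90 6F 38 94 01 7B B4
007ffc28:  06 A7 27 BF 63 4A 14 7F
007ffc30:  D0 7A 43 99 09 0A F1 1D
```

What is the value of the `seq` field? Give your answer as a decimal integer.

2132036195

`seq` follows `length` (8 B), `reserved` (4 B), so it starts at offset 8 + 4 = 12 and occupies 4 bytes.
Bytes at offsets 12..15: 63 4A 14 7F.
In little-endian order the low byte comes first in memory.
Reassemble most-significant byte first: 7F 14 4A 63 → 0x7F144A63.
0x7F144A63 = 2132036195.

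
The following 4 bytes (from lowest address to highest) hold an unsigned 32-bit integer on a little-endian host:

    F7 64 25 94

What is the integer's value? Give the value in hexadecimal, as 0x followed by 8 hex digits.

Little-endian: lowest address holds the least-significant byte.
Reassemble most-significant byte first: 94 25 64 F7 → 0x942564F7.

0x942564F7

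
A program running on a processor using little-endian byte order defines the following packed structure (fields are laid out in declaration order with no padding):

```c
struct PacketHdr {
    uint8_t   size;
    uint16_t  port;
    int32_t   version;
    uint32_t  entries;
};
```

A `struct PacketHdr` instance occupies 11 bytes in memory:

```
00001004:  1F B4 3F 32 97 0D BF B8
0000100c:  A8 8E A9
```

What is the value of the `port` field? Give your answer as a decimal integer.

16308

`port` follows `size` (1 byte), so it starts at byte offset 1 and occupies 2 bytes.
Bytes at offsets 1..2: B4 3F.
Little-endian: lowest address holds the least-significant byte.
Reassemble most-significant byte first: 3F B4 → 0x3FB4.
0x3FB4 = 16308.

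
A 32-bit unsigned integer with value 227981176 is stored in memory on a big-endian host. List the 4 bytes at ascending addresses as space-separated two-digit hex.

0D 96 B7 78

227981176 in hexadecimal, padded to 32 bits, is 0x0D96B778.
Split into bytes (most-significant first): 0D 96 B7 78.
In big-endian order the high byte comes first in memory.
So the memory order matches the most-significant-first order: 0D 96 B7 78.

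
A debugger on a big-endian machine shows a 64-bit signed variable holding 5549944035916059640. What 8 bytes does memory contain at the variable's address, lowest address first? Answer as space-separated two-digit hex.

5549944035916059640 in hexadecimal, padded to 64 bits, is 0x4D055CB2201313F8.
Split into bytes (most-significant first): 4D 05 5C B2 20 13 13 F8.
Big-endian stores the most-significant byte at the lowest address.
So the memory order matches the most-significant-first order: 4D 05 5C B2 20 13 13 F8.

4D 05 5C B2 20 13 13 F8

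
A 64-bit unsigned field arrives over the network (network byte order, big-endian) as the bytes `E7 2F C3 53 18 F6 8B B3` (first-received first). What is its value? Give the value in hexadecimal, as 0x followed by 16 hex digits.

Big-endian stores the most-significant byte at the lowest address.
The bytes are already most-significant first: 0xE72FC35318F68BB3.

0xE72FC35318F68BB3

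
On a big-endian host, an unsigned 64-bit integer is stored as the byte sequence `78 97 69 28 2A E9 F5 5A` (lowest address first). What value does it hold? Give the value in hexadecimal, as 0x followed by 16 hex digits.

0x789769282AE9F55A

In big-endian order the high byte comes first in memory.
The bytes are already most-significant first: 0x789769282AE9F55A.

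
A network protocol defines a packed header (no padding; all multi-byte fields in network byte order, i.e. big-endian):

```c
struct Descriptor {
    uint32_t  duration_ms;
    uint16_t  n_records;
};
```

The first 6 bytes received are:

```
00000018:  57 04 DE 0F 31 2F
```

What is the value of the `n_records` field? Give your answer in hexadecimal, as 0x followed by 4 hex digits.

`n_records` follows `duration_ms` (4 bytes), so it starts at byte offset 4 and occupies 2 bytes.
Bytes at offsets 4..5: 31 2F.
Big-endian stores the most-significant byte at the lowest address.
The bytes are already most-significant first: 0x312F.

0x312F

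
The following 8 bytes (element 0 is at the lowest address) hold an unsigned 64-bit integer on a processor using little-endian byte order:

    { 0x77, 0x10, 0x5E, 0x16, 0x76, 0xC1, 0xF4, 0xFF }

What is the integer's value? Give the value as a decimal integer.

18443579086914588791

Little-endian stores the least-significant byte at the lowest address.
Reassemble most-significant byte first: FF F4 C1 76 16 5E 10 77 → 0xFFF4C176165E1077.
0xFFF4C176165E1077 = 18443579086914588791.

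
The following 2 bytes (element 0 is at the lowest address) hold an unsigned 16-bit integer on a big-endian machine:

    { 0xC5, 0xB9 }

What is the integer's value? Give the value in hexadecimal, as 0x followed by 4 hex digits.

0xC5B9

In big-endian order the high byte comes first in memory.
The bytes are already most-significant first: 0xC5B9.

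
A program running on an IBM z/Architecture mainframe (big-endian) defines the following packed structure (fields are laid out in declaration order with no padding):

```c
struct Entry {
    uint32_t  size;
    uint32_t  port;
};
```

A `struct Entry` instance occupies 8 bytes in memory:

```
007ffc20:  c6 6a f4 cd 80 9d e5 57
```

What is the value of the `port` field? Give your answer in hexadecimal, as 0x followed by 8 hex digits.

`port` follows `size` (4 bytes), so it starts at byte offset 4 and occupies 4 bytes.
Bytes at offsets 4..7: 80 9D E5 57.
Big-endian: lowest address holds the most-significant byte.
The bytes are already most-significant first: 0x809DE557.

0x809DE557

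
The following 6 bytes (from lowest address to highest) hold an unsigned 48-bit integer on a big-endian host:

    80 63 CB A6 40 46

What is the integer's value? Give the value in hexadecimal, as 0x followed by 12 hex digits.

In big-endian order the high byte comes first in memory.
The bytes are already most-significant first: 0x8063CBA64046.

0x8063CBA64046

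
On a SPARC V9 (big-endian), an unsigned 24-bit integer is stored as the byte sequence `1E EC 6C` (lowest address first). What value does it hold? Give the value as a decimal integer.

2026604

In big-endian order the high byte comes first in memory.
The bytes are already most-significant first: 0x1EEC6C.
0x1EEC6C = 2026604.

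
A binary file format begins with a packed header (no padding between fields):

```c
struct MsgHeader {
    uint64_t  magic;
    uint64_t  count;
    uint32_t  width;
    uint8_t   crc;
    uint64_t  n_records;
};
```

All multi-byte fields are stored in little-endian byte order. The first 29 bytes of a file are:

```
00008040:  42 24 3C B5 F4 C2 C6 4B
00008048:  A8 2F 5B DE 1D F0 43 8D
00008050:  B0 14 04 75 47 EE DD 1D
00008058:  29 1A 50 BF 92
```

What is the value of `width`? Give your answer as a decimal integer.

`width` follows `magic` (8 B), `count` (8 B), so it starts at offset 8 + 8 = 16 and occupies 4 bytes.
Bytes at offsets 16..19: B0 14 04 75.
Little-endian stores the least-significant byte at the lowest address.
Reassemble most-significant byte first: 75 04 14 B0 → 0x750414B0.
0x750414B0 = 1963201712.

1963201712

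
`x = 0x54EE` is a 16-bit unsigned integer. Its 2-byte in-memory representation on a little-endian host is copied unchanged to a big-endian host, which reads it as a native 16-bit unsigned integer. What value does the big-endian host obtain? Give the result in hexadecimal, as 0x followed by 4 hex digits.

Stored little-endian, the bytes at ascending addresses are EE 54.
Read back as big-endian, the last byte is least significant, giving 0xEE54.

0xEE54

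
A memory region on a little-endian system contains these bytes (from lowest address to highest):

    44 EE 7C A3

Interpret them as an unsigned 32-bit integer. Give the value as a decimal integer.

Little-endian stores the least-significant byte at the lowest address.
Reassemble most-significant byte first: A3 7C EE 44 → 0xA37CEE44.
0xA37CEE44 = 2742873668.

2742873668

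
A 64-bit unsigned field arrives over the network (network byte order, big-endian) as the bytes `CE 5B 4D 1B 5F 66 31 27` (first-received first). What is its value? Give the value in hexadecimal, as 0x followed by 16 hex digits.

0xCE5B4D1B5F663127

In big-endian order the high byte comes first in memory.
The bytes are already most-significant first: 0xCE5B4D1B5F663127.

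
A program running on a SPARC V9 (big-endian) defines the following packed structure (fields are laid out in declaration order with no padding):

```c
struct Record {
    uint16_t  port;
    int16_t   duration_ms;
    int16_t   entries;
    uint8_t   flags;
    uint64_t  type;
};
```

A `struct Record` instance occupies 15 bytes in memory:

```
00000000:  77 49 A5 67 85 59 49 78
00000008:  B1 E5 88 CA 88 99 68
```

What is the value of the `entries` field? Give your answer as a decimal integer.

`entries` follows `port` (2 B), `duration_ms` (2 B), so it starts at offset 2 + 2 = 4 and occupies 2 bytes.
Bytes at offsets 4..5: 85 59.
In big-endian order the high byte comes first in memory.
The bytes are already most-significant first: 0x8559.
Top bit is set, so as a signed 16-bit value this is 0x8559 − 2^16 = -31399.

-31399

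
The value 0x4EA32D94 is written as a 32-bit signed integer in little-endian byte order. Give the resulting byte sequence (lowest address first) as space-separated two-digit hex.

Split into bytes (most-significant first): 4E A3 2D 94.
Little-endian: lowest address holds the least-significant byte.
So at ascending addresses the bytes are 94 2D A3 4E.

94 2D A3 4E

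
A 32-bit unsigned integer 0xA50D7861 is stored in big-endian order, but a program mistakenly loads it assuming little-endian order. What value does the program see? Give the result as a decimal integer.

Stored big-endian, the bytes at ascending addresses are A5 0D 78 61.
Read back as little-endian, the first byte is least significant, giving 0x61780DA5.
0x61780DA5 = 1635257765.

1635257765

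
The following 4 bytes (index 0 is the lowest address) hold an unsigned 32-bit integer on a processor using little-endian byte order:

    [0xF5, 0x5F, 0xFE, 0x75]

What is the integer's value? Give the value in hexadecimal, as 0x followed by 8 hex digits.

In little-endian order the low byte comes first in memory.
Reassemble most-significant byte first: 75 FE 5F F5 → 0x75FE5FF5.

0x75FE5FF5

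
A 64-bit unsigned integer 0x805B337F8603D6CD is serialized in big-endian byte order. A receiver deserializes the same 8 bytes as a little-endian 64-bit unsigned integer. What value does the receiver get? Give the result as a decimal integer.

14832046298985880448

Stored big-endian, the bytes at ascending addresses are 80 5B 33 7F 86 03 D6 CD.
Read back as little-endian, the first byte is least significant, giving 0xCDD603867F335B80.
0xCDD603867F335B80 = 14832046298985880448.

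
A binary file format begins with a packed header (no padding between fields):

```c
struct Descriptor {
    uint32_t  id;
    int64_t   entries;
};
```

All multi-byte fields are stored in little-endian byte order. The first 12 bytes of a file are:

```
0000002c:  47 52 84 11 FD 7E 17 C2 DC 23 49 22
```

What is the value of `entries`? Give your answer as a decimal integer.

`entries` follows `id` (4 bytes), so it starts at byte offset 4 and occupies 8 bytes.
Bytes at offsets 4..11: FD 7E 17 C2 DC 23 49 22.
In little-endian order the low byte comes first in memory.
Reassemble most-significant byte first: 22 49 23 DC C2 17 7E FD → 0x224923DCC2177EFD.
0x224923DCC2177EFD = 2470545301645524733.

2470545301645524733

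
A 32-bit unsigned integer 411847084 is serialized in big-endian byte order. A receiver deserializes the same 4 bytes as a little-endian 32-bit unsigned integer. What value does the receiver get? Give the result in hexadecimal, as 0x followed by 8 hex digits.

411847084 in 32-bit hexadecimal is 0x188C49AC.
Stored big-endian, the bytes at ascending addresses are 18 8C 49 AC.
Read back as little-endian, the first byte is least significant, giving 0xAC498C18.

0xAC498C18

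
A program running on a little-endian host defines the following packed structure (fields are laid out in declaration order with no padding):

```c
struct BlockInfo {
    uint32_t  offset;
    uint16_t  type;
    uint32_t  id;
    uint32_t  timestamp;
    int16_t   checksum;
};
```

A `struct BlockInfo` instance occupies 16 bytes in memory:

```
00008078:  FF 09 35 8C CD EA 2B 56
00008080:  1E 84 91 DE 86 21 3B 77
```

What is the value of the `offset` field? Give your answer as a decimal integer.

`offset` is the first field, at byte offset 0, occupying 4 bytes.
Bytes at offsets 0..3: FF 09 35 8C.
Little-endian: lowest address holds the least-significant byte.
Reassemble most-significant byte first: 8C 35 09 FF → 0x8C3509FF.
0x8C3509FF = 2352286207.

2352286207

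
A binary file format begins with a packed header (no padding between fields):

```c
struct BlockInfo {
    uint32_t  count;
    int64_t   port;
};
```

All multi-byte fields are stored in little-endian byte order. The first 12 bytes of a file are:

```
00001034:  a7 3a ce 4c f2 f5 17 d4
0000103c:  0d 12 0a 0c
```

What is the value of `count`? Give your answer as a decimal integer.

1288583847

`count` is the first field, at byte offset 0, occupying 4 bytes.
Bytes at offsets 0..3: A7 3A CE 4C.
Little-endian stores the least-significant byte at the lowest address.
Reassemble most-significant byte first: 4C CE 3A A7 → 0x4CCE3AA7.
0x4CCE3AA7 = 1288583847.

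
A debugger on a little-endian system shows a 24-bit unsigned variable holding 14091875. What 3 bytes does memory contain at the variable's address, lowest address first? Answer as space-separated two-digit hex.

14091875 in hexadecimal, padded to 24 bits, is 0xD70663.
Split into bytes (most-significant first): D7 06 63.
Little-endian: lowest address holds the least-significant byte.
So at ascending addresses the bytes are 63 06 D7.

63 06 D7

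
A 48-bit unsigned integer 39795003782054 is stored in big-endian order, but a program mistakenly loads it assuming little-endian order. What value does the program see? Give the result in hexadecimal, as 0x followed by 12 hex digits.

39795003782054 in 48-bit hexadecimal is 0x24317F1073A6.
Stored big-endian, the bytes at ascending addresses are 24 31 7F 10 73 A6.
Read back as little-endian, the first byte is least significant, giving 0xA673107F3124.

0xA673107F3124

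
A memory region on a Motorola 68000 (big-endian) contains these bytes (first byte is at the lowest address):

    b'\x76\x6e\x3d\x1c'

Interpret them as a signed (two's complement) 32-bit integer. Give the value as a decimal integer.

1986936092

Big-endian: lowest address holds the most-significant byte.
The bytes are already most-significant first: 0x766E3D1C.
0x766E3D1C = 1986936092.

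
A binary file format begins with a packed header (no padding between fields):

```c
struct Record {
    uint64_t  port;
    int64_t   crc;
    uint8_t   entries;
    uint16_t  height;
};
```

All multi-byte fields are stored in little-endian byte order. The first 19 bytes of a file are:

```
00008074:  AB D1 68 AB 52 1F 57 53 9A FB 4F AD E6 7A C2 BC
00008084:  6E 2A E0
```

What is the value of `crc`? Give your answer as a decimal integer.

-4845175117928465510

`crc` follows `port` (8 bytes), so it starts at byte offset 8 and occupies 8 bytes.
Bytes at offsets 8..15: 9A FB 4F AD E6 7A C2 BC.
In little-endian order the low byte comes first in memory.
Reassemble most-significant byte first: BC C2 7A E6 AD 4F FB 9A → 0xBCC27AE6AD4FFB9A.
Top bit is set, so as a signed 64-bit value this is 0xBCC27AE6AD4FFB9A − 2^64 = -4845175117928465510.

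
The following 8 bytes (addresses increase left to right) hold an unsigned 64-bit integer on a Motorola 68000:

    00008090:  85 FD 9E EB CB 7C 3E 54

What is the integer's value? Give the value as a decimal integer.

In big-endian order the high byte comes first in memory.
The bytes are already most-significant first: 0x85FD9EEBCB7C3E54.
0x85FD9EEBCB7C3E54 = 9655047911720631892.

9655047911720631892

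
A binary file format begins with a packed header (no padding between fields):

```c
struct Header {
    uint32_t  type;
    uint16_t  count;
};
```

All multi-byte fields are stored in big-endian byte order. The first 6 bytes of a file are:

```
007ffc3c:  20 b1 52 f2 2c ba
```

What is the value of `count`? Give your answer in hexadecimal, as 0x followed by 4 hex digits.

`count` follows `type` (4 bytes), so it starts at byte offset 4 and occupies 2 bytes.
Bytes at offsets 4..5: 2C BA.
Big-endian stores the most-significant byte at the lowest address.
The bytes are already most-significant first: 0x2CBA.

0x2CBA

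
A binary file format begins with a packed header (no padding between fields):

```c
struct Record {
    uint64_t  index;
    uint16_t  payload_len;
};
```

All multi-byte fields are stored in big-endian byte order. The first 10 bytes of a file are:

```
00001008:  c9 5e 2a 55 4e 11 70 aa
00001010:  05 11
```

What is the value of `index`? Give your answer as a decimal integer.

14510081595304669354

`index` is the first field, at byte offset 0, occupying 8 bytes.
Bytes at offsets 0..7: C9 5E 2A 55 4E 11 70 AA.
Big-endian: lowest address holds the most-significant byte.
The bytes are already most-significant first: 0xC95E2A554E1170AA.
0xC95E2A554E1170AA = 14510081595304669354.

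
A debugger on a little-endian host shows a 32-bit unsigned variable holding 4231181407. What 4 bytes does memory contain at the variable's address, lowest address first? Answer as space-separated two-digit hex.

4231181407 in hexadecimal, padded to 32 bits, is 0xFC32B45F.
Split into bytes (most-significant first): FC 32 B4 5F.
In little-endian order the low byte comes first in memory.
So at ascending addresses the bytes are 5F B4 32 FC.

5F B4 32 FC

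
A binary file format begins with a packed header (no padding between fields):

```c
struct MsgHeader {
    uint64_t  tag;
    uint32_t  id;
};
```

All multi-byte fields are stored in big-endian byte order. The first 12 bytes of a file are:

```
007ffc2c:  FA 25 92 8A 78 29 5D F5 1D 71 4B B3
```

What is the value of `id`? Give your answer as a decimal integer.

493964211

`id` follows `tag` (8 bytes), so it starts at byte offset 8 and occupies 4 bytes.
Bytes at offsets 8..11: 1D 71 4B B3.
Big-endian stores the most-significant byte at the lowest address.
The bytes are already most-significant first: 0x1D714BB3.
0x1D714BB3 = 493964211.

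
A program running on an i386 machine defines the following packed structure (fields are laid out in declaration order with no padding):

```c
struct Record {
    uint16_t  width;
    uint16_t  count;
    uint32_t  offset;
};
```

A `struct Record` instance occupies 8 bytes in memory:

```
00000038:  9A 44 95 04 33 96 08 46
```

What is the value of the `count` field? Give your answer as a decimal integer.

1173

`count` follows `width` (2 bytes), so it starts at byte offset 2 and occupies 2 bytes.
Bytes at offsets 2..3: 95 04.
Little-endian stores the least-significant byte at the lowest address.
Reassemble most-significant byte first: 04 95 → 0x0495.
0x0495 = 1173.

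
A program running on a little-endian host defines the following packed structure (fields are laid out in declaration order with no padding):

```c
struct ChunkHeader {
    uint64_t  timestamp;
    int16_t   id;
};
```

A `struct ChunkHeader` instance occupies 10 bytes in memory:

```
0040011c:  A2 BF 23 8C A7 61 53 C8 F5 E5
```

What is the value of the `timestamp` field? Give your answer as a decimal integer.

`timestamp` is the first field, at byte offset 0, occupying 8 bytes.
Bytes at offsets 0..7: A2 BF 23 8C A7 61 53 C8.
In little-endian order the low byte comes first in memory.
Reassemble most-significant byte first: C8 53 61 A7 8C 23 BF A2 → 0xC85361A78C23BFA2.
0xC85361A78C23BFA2 = 14434988602891157410.

14434988602891157410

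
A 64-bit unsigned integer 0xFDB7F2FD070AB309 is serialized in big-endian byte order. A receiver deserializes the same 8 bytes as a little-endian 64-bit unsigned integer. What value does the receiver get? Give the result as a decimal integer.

698913396614150141

Stored big-endian, the bytes at ascending addresses are FD B7 F2 FD 07 0A B3 09.
Read back as little-endian, the first byte is least significant, giving 0x09B30A07FDF2B7FD.
0x09B30A07FDF2B7FD = 698913396614150141.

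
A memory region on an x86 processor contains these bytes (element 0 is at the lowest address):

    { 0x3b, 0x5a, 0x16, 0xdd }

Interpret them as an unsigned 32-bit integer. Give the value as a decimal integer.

Little-endian stores the least-significant byte at the lowest address.
Reassemble most-significant byte first: DD 16 5A 3B → 0xDD165A3B.
0xDD165A3B = 3709229627.

3709229627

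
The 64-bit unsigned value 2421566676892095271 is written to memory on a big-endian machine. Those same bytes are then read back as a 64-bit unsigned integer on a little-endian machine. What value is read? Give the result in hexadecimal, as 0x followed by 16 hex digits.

2421566676892095271 in 64-bit hexadecimal is 0x219B221008139327.
Stored big-endian, the bytes at ascending addresses are 21 9B 22 10 08 13 93 27.
Read back as little-endian, the first byte is least significant, giving 0x2793130810229B21.

0x2793130810229B21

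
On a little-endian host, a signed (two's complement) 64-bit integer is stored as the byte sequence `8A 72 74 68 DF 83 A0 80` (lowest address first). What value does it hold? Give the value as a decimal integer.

Little-endian: lowest address holds the least-significant byte.
Reassemble most-significant byte first: 80 A0 83 DF 68 74 72 8A → 0x80A083DF6874728A.
Top bit is set, so as a signed 64-bit value this is 0x80A083DF6874728A − 2^64 = -9178191045027663222.

-9178191045027663222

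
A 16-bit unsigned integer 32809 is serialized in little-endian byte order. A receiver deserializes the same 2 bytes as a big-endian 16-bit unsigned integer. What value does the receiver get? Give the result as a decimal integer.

32809 in 16-bit hexadecimal is 0x8029.
Stored little-endian, the bytes at ascending addresses are 29 80.
Read back as big-endian, the last byte is least significant, giving 0x2980.
0x2980 = 10624.

10624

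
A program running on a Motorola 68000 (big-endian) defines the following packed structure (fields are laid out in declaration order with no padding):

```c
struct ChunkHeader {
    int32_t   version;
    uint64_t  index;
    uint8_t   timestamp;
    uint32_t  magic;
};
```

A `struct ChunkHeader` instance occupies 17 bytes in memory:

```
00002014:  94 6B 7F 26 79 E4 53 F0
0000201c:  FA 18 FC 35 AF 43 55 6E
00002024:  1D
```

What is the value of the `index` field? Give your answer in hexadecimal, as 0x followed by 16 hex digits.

0x79E453F0FA18FC35

`index` follows `version` (4 bytes), so it starts at byte offset 4 and occupies 8 bytes.
Bytes at offsets 4..11: 79 E4 53 F0 FA 18 FC 35.
Big-endian: lowest address holds the most-significant byte.
The bytes are already most-significant first: 0x79E453F0FA18FC35.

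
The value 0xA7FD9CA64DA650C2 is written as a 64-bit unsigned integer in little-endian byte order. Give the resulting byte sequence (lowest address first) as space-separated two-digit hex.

C2 50 A6 4D A6 9C FD A7

Split into bytes (most-significant first): A7 FD 9C A6 4D A6 50 C2.
Little-endian stores the least-significant byte at the lowest address.
So at ascending addresses the bytes are C2 50 A6 4D A6 9C FD A7.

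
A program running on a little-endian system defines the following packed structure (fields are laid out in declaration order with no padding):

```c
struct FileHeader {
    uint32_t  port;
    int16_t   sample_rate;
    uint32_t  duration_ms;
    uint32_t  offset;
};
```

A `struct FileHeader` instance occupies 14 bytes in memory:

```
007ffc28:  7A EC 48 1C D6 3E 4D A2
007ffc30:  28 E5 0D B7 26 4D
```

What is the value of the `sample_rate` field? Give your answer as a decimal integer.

16086

`sample_rate` follows `port` (4 bytes), so it starts at byte offset 4 and occupies 2 bytes.
Bytes at offsets 4..5: D6 3E.
Little-endian: lowest address holds the least-significant byte.
Reassemble most-significant byte first: 3E D6 → 0x3ED6.
0x3ED6 = 16086.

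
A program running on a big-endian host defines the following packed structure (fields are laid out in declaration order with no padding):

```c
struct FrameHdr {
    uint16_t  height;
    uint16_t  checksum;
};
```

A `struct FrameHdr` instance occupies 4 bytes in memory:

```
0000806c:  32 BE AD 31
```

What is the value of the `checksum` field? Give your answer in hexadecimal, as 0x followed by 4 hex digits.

`checksum` follows `height` (2 bytes), so it starts at byte offset 2 and occupies 2 bytes.
Bytes at offsets 2..3: AD 31.
In big-endian order the high byte comes first in memory.
The bytes are already most-significant first: 0xAD31.

0xAD31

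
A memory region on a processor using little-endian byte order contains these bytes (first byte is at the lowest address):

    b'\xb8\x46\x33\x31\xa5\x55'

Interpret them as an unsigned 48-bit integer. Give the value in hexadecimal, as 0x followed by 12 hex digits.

0x55A5313346B8

Little-endian stores the least-significant byte at the lowest address.
Reassemble most-significant byte first: 55 A5 31 33 46 B8 → 0x55A5313346B8.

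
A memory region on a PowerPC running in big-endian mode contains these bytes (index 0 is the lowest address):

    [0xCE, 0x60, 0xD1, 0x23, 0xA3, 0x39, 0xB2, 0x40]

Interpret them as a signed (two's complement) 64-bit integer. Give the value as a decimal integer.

Big-endian: lowest address holds the most-significant byte.
The bytes are already most-significant first: 0xCE60D123A339B240.
Top bit is set, so as a signed 64-bit value this is 0xCE60D123A339B240 − 2^64 = -3575628153139645888.

-3575628153139645888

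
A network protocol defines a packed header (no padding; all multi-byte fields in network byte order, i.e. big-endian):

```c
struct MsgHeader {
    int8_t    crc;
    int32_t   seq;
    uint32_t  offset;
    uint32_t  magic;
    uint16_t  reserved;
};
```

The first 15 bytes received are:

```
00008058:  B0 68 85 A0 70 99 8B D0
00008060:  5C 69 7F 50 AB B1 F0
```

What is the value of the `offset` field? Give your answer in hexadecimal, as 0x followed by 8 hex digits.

0x998BD05C

`offset` follows `crc` (1 B), `seq` (4 B), so it starts at offset 1 + 4 = 5 and occupies 4 bytes.
Bytes at offsets 5..8: 99 8B D0 5C.
Big-endian: lowest address holds the most-significant byte.
The bytes are already most-significant first: 0x998BD05C.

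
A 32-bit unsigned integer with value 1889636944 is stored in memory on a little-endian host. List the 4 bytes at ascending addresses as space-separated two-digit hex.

1889636944 in hexadecimal, padded to 32 bits, is 0x70A19250.
Split into bytes (most-significant first): 70 A1 92 50.
In little-endian order the low byte comes first in memory.
So at ascending addresses the bytes are 50 92 A1 70.

50 92 A1 70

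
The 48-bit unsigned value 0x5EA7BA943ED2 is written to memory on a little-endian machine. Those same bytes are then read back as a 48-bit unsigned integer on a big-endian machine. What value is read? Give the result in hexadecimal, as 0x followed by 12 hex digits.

Stored little-endian, the bytes at ascending addresses are D2 3E 94 BA A7 5E.
Read back as big-endian, the last byte is least significant, giving 0xD23E94BAA75E.

0xD23E94BAA75E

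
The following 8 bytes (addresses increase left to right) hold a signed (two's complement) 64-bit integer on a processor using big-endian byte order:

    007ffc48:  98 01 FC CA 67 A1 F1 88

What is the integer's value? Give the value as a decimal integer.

Big-endian stores the most-significant byte at the lowest address.
The bytes are already most-significant first: 0x9801FCCA67A1F188.
Top bit is set, so as a signed 64-bit value this is 0x9801FCCA67A1F188 − 2^64 = -7493430358715534968.

-7493430358715534968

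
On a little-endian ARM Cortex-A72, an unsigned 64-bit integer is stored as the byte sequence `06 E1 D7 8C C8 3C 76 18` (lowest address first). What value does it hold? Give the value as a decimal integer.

Little-endian: lowest address holds the least-significant byte.
Reassemble most-significant byte first: 18 76 3C C8 8C D7 E1 06 → 0x18763CC88CD7E106.
0x18763CC88CD7E106 = 1762663136216211718.

1762663136216211718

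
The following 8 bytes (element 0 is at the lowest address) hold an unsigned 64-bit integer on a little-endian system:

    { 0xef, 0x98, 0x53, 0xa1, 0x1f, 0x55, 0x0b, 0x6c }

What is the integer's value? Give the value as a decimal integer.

7785409975178991855

Little-endian stores the least-significant byte at the lowest address.
Reassemble most-significant byte first: 6C 0B 55 1F A1 53 98 EF → 0x6C0B551FA15398EF.
0x6C0B551FA15398EF = 7785409975178991855.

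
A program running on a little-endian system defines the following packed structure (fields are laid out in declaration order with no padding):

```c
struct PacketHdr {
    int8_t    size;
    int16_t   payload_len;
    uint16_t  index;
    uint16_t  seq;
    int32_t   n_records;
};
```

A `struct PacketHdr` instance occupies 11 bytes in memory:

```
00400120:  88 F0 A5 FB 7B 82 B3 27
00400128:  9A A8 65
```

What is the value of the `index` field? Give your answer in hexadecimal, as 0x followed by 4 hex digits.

0x7BFB

`index` follows `size` (1 B), `payload_len` (2 B), so it starts at offset 1 + 2 = 3 and occupies 2 bytes.
Bytes at offsets 3..4: FB 7B.
Little-endian stores the least-significant byte at the lowest address.
Reassemble most-significant byte first: 7B FB → 0x7BFB.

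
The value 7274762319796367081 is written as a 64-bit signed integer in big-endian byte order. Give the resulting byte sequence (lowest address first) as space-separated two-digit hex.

7274762319796367081 in hexadecimal, padded to 64 bits, is 0x64F525C958DBEEE9.
Split into bytes (most-significant first): 64 F5 25 C9 58 DB EE E9.
Big-endian: lowest address holds the most-significant byte.
So the memory order matches the most-significant-first order: 64 F5 25 C9 58 DB EE E9.

64 F5 25 C9 58 DB EE E9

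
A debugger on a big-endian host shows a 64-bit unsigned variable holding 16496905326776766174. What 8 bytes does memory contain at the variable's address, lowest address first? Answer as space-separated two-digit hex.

E4 F0 C7 FD 87 C7 4E DE

16496905326776766174 in hexadecimal, padded to 64 bits, is 0xE4F0C7FD87C74EDE.
Split into bytes (most-significant first): E4 F0 C7 FD 87 C7 4E DE.
In big-endian order the high byte comes first in memory.
So the memory order matches the most-significant-first order: E4 F0 C7 FD 87 C7 4E DE.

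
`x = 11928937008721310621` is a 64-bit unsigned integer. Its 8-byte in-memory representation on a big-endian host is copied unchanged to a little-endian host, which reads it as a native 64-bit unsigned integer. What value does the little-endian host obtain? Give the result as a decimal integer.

11327635910009916581

11928937008721310621 in 64-bit hexadecimal is 0xA58C1901D8D8339D.
Stored big-endian, the bytes at ascending addresses are A5 8C 19 01 D8 D8 33 9D.
Read back as little-endian, the first byte is least significant, giving 0x9D33D8D801198CA5.
0x9D33D8D801198CA5 = 11327635910009916581.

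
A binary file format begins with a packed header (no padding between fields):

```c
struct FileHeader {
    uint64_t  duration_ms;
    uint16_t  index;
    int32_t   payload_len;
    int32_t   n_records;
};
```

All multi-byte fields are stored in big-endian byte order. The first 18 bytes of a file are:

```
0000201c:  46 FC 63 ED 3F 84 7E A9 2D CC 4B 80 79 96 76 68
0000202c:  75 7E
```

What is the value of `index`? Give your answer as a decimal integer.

`index` follows `duration_ms` (8 bytes), so it starts at byte offset 8 and occupies 2 bytes.
Bytes at offsets 8..9: 2D CC.
Big-endian stores the most-significant byte at the lowest address.
The bytes are already most-significant first: 0x2DCC.
0x2DCC = 11724.

11724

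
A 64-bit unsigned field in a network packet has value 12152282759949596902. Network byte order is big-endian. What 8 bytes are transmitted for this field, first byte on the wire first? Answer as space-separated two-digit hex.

12152282759949596902 in hexadecimal, padded to 64 bits, is 0xA8A594C8DCE638E6.
Split into bytes (most-significant first): A8 A5 94 C8 DC E6 38 E6.
In big-endian order the high byte comes first in memory.
So the memory order matches the most-significant-first order: A8 A5 94 C8 DC E6 38 E6.

A8 A5 94 C8 DC E6 38 E6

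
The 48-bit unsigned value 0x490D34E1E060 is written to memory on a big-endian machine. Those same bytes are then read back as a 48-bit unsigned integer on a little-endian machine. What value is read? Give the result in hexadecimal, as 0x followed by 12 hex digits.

0x60E0E1340D49

Stored big-endian, the bytes at ascending addresses are 49 0D 34 E1 E0 60.
Read back as little-endian, the first byte is least significant, giving 0x60E0E1340D49.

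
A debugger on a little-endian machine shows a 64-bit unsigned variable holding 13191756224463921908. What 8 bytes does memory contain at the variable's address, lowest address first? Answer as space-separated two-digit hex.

13191756224463921908 in hexadecimal, padded to 64 bits, is 0xB7128864AAB862F4.
Split into bytes (most-significant first): B7 12 88 64 AA B8 62 F4.
Little-endian stores the least-significant byte at the lowest address.
So at ascending addresses the bytes are F4 62 B8 AA 64 88 12 B7.

F4 62 B8 AA 64 88 12 B7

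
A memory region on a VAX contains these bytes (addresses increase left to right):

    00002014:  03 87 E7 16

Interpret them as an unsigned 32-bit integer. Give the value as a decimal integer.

Little-endian: lowest address holds the least-significant byte.
Reassemble most-significant byte first: 16 E7 87 03 → 0x16E78703.
0x16E78703 = 384272131.

384272131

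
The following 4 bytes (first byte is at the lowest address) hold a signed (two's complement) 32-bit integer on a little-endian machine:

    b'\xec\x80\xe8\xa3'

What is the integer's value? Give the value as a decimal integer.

-1545043732

Little-endian: lowest address holds the least-significant byte.
Reassemble most-significant byte first: A3 E8 80 EC → 0xA3E880EC.
Top bit is set, so as a signed 32-bit value this is 0xA3E880EC − 2^32 = -1545043732.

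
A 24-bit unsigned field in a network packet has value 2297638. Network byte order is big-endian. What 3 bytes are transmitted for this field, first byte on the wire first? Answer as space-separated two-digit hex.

23 0F 26

2297638 in hexadecimal, padded to 24 bits, is 0x230F26.
Split into bytes (most-significant first): 23 0F 26.
Big-endian stores the most-significant byte at the lowest address.
So the memory order matches the most-significant-first order: 23 0F 26.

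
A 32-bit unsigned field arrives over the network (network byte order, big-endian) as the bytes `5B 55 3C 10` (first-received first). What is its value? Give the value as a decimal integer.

Big-endian stores the most-significant byte at the lowest address.
The bytes are already most-significant first: 0x5B553C10.
0x5B553C10 = 1532312592.

1532312592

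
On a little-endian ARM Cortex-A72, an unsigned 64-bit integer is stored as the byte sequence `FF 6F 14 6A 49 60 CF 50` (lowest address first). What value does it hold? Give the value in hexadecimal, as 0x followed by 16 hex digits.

In little-endian order the low byte comes first in memory.
Reassemble most-significant byte first: 50 CF 60 49 6A 14 6F FF → 0x50CF60496A146FFF.

0x50CF60496A146FFF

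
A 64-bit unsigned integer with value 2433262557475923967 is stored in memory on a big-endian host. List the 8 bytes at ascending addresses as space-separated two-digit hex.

21 C4 AF 67 6F 9C 67 FF

2433262557475923967 in hexadecimal, padded to 64 bits, is 0x21C4AF676F9C67FF.
Split into bytes (most-significant first): 21 C4 AF 67 6F 9C 67 FF.
Big-endian stores the most-significant byte at the lowest address.
So the memory order matches the most-significant-first order: 21 C4 AF 67 6F 9C 67 FF.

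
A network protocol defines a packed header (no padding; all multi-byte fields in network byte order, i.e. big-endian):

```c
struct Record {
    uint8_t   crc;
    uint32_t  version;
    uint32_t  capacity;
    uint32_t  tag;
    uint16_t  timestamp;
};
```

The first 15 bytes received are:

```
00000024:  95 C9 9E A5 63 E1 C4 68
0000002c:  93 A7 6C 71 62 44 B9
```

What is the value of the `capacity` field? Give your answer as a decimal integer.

3787745427

`capacity` follows `crc` (1 B), `version` (4 B), so it starts at offset 1 + 4 = 5 and occupies 4 bytes.
Bytes at offsets 5..8: E1 C4 68 93.
In big-endian order the high byte comes first in memory.
The bytes are already most-significant first: 0xE1C46893.
0xE1C46893 = 3787745427.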